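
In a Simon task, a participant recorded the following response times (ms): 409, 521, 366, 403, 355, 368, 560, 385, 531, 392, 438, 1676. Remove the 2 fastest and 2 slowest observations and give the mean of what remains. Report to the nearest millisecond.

431 ms

Sorted: 355, 366, 368, 385, 392, 403, 409, 438, 521, 531, 560, 1676
Drop lowest 2 (355, 366) and highest 2 (560, 1676)
Remaining (n=8): Σ = 3447, mean = 3447/8 = 430.875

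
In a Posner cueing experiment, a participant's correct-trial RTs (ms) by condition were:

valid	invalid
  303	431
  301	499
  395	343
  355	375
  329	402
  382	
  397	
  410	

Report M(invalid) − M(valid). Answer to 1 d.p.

51.0 ms

M(valid) = 2872/8 = 359.000
M(invalid) = 2050/5 = 410.000
Difference = 410.000 − 359.000 = 51.000 ms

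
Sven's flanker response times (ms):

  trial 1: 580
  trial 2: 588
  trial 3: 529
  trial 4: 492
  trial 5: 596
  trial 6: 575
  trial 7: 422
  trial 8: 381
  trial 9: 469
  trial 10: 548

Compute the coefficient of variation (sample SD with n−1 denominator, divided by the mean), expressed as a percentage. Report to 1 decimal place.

n = 10, Σ = 5180, M = 518.0000
Σ(x−M)² = 50160.000; s = √(50160.000/9) = 74.6548
CV = 74.6548 / 518.0000 = 0.14412 = 14.412%

14.4%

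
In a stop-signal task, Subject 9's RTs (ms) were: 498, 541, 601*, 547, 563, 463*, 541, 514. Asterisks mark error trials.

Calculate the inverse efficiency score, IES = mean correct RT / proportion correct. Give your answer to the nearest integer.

Correct trials (n=6): 498, 541, 547, 563, 541, 514
Mean correct RT = 3204/6 = 534.0000 ms
Proportion correct = 6/8
IES = 534.0000 / (6/8) = 712.000 ms

712 ms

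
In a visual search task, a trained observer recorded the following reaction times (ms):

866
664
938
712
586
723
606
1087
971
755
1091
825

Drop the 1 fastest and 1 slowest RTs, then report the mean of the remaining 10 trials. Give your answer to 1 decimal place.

814.7 ms

Sorted: 586, 606, 664, 712, 723, 755, 825, 866, 938, 971, 1087, 1091
Drop lowest 1 (586) and highest 1 (1091)
Remaining (n=10): Σ = 8147, mean = 8147/10 = 814.700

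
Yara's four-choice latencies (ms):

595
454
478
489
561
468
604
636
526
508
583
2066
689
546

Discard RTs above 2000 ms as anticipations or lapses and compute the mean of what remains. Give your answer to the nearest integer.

Excluded: 2066
Retained (n=13): Σ = 7137
Mean = 7137/13 = 549.0000

549 ms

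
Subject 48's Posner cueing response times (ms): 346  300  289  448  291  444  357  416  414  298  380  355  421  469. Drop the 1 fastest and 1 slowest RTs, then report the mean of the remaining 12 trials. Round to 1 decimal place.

372.5 ms

Sorted: 289, 291, 298, 300, 346, 355, 357, 380, 414, 416, 421, 444, 448, 469
Drop lowest 1 (289) and highest 1 (469)
Remaining (n=12): Σ = 4470, mean = 4470/12 = 372.500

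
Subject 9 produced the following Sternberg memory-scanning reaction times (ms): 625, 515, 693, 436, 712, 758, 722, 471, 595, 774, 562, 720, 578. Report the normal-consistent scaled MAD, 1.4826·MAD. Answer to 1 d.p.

140.8 ms

Sorted: 436, 471, 515, 562, 578, 595, 625, 693, 712, 720, 722, 758, 774 → median = 625
|x − 625| sorted: 0, 30, 47, 63, 68, 87, 95, 97, 110, 133, 149, 154, 189 → MAD = 95
Robust SD ≈ 1.4826 × 95 = 140.847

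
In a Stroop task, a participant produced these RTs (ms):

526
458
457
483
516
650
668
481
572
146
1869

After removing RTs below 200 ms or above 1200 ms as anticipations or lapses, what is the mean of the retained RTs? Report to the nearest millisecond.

535 ms

Excluded: 146, 1869
Retained (n=9): Σ = 4811
Mean = 4811/9 = 534.5556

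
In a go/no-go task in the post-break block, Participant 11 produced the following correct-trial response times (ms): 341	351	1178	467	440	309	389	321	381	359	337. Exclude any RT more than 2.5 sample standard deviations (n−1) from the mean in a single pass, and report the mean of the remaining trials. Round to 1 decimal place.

369.5 ms

n = 11, ΣRT = 4873, M = 443.000
Σ(x−M)² = 617570.00; s = √(617570.00/10) = 248.510
Cutoffs: 443.000 ± 2.5·248.510 → [-178.3, 1064.3]
Outside: 1178 → excluded.
Retained (n=10): Σ = 3695, mean = 3695/10 = 369.500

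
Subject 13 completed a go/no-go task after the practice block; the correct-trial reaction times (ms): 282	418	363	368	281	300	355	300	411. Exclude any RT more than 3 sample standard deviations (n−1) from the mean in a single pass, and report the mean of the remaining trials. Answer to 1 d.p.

n = 9, ΣRT = 3078, M = 342.000
Σ(x−M)² = 22672.00; s = √(22672.00/8) = 53.235
Cutoffs: 342.000 ± 3·53.235 → [182.3, 501.7]
No RTs fall outside the cutoffs; all 9 retained. Mean = 3078/9 = 342.000

342.0 ms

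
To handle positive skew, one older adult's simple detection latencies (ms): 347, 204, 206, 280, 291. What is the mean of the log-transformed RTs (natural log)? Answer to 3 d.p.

5.561

ln(RT): 5.8493, 5.3181, 5.3279, 5.6348, 5.6733
Σ ln(RT) = 27.8034
Mean = 27.8034/5 = 5.56069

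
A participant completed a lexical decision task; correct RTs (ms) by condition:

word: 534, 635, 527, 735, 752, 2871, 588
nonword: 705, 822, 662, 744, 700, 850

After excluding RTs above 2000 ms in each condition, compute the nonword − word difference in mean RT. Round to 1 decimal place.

word: exclude 2871
M(word) = 3771/6 = 628.500
M(nonword) = 4483/6 = 747.167
Difference = 747.167 − 628.500 = 118.667 ms

118.7 ms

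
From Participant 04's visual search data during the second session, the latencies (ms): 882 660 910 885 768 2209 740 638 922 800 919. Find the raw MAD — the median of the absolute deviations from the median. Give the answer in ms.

82 ms

Sorted: 638, 660, 740, 768, 800, 882, 885, 910, 919, 922, 2209 → median = 882
|x − 882|: 0, 222, 28, 3, 114, 1327, 142, 244, 40, 82, 37
Sorted deviations: 0, 3, 28, 37, 40, 82, 114, 142, 222, 244, 1327 → MAD = 82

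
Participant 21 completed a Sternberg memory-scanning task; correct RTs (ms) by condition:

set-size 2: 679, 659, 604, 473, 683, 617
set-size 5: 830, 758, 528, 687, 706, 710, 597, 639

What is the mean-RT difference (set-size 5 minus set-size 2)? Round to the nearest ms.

M(set-size 2) = 3715/6 = 619.167
M(set-size 5) = 5455/8 = 681.875
Difference = 681.875 − 619.167 = 62.708 ms

63 ms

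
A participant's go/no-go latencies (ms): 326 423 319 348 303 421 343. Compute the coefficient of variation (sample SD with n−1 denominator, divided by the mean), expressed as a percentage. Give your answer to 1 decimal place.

n = 7, Σ = 2483, M = 354.7143
Σ(x−M)² = 14013.429; s = √(14013.429/6) = 48.3278
CV = 48.3278 / 354.7143 = 0.13624 = 13.624%

13.6%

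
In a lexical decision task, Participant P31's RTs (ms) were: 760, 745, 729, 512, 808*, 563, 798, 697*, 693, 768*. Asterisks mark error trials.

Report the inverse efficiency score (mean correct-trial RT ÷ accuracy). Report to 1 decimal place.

979.6 ms

Correct trials (n=7): 760, 745, 729, 512, 563, 798, 693
Mean correct RT = 4800/7 = 685.7143 ms
Proportion correct = 7/10
IES = 685.7143 / (7/10) = 979.592 ms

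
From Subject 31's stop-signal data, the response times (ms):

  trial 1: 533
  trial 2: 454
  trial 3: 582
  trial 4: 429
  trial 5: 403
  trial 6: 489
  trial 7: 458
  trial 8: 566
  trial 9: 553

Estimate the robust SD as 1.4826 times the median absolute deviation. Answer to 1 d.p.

Sorted: 403, 429, 454, 458, 489, 533, 553, 566, 582 → median = 489
|x − 489| sorted: 0, 31, 35, 44, 60, 64, 77, 86, 93 → MAD = 60
Robust SD ≈ 1.4826 × 60 = 88.956

89.0 ms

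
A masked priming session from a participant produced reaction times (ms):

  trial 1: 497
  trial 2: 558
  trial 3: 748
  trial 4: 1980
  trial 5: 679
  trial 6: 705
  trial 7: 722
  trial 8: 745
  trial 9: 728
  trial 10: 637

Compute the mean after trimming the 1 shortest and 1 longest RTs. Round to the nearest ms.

Sorted: 497, 558, 637, 679, 705, 722, 728, 745, 748, 1980
Drop lowest 1 (497) and highest 1 (1980)
Remaining (n=8): Σ = 5522, mean = 5522/8 = 690.250

690 ms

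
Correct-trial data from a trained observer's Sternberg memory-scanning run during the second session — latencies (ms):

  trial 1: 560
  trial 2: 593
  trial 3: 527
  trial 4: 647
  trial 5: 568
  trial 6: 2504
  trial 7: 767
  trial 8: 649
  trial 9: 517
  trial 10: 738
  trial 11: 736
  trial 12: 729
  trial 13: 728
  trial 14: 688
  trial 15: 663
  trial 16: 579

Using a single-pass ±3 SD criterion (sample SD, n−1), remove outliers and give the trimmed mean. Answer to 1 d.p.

645.9 ms

n = 16, ΣRT = 12193, M = 762.062
Σ(x−M)² = 3335096.94; s = √(3335096.94/15) = 471.529
Cutoffs: 762.062 ± 3·471.529 → [-652.5, 2176.7]
Outside: 2504 → excluded.
Retained (n=15): Σ = 9689, mean = 9689/15 = 645.933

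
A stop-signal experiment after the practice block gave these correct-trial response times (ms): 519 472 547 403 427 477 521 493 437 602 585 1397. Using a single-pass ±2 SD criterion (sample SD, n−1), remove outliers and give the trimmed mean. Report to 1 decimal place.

n = 12, ΣRT = 6880, M = 573.333
Σ(x−M)² = 780784.67; s = √(780784.67/11) = 266.422
Cutoffs: 573.333 ± 2·266.422 → [40.5, 1106.2]
Outside: 1397 → excluded.
Retained (n=11): Σ = 5483, mean = 5483/11 = 498.455

498.5 ms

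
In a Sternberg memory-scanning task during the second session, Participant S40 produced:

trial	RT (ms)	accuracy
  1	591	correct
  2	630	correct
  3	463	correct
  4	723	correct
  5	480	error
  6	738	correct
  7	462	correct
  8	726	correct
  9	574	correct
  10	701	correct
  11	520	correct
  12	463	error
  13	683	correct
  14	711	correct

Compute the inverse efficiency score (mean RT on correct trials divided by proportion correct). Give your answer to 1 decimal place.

Correct trials (n=12): 591, 630, 463, 723, 738, 462, 726, 574, 701, 520, 683, 711
Mean correct RT = 7522/12 = 626.8333 ms
Proportion correct = 12/14
IES = 626.8333 / (12/14) = 731.306 ms

731.3 ms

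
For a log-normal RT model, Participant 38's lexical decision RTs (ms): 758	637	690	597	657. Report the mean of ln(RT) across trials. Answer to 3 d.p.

ln(RT): 6.6307, 6.4568, 6.5367, 6.3919, 6.4877
Σ ln(RT) = 32.5037
Mean = 32.5037/5 = 6.50075

6.501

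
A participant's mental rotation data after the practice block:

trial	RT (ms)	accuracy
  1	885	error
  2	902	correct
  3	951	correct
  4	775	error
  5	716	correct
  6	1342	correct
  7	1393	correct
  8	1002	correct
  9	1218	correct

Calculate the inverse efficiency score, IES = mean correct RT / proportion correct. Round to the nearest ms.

Correct trials (n=7): 902, 951, 716, 1342, 1393, 1002, 1218
Mean correct RT = 7524/7 = 1074.8571 ms
Proportion correct = 7/9
IES = 1074.8571 / (7/9) = 1381.959 ms

1382 ms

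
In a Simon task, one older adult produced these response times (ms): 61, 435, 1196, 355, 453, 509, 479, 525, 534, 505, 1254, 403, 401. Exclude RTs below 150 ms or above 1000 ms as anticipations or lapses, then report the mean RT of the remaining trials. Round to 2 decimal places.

459.90 ms

Excluded: 61, 1196, 1254
Retained (n=10): Σ = 4599
Mean = 4599/10 = 459.9000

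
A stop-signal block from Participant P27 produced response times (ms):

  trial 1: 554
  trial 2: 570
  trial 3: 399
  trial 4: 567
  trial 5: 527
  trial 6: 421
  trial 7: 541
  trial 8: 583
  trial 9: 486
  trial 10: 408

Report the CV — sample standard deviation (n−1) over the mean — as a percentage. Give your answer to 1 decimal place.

n = 10, Σ = 5056, M = 505.6000
Σ(x−M)² = 46392.400; s = √(46392.400/9) = 71.7963
CV = 71.7963 / 505.6000 = 0.14200 = 14.200%

14.2%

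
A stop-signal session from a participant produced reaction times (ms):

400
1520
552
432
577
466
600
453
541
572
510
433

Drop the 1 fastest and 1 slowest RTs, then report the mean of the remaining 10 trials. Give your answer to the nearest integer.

514 ms

Sorted: 400, 432, 433, 453, 466, 510, 541, 552, 572, 577, 600, 1520
Drop lowest 1 (400) and highest 1 (1520)
Remaining (n=10): Σ = 5136, mean = 5136/10 = 513.600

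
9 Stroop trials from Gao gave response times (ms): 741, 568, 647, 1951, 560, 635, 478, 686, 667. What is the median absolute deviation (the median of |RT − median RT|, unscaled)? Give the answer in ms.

79 ms

Sorted: 478, 560, 568, 635, 647, 667, 686, 741, 1951 → median = 647
|x − 647|: 94, 79, 0, 1304, 87, 12, 169, 39, 20
Sorted deviations: 0, 12, 20, 39, 79, 87, 94, 169, 1304 → MAD = 79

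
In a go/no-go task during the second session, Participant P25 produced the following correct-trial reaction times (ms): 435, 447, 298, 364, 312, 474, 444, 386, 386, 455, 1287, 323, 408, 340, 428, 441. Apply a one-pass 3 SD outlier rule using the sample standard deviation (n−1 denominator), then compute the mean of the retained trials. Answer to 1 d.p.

396.1 ms

n = 16, ΣRT = 7228, M = 451.750
Σ(x−M)² = 789685.00; s = √(789685.00/15) = 229.446
Cutoffs: 451.750 ± 3·229.446 → [-236.6, 1140.1]
Outside: 1287 → excluded.
Retained (n=15): Σ = 5941, mean = 5941/15 = 396.067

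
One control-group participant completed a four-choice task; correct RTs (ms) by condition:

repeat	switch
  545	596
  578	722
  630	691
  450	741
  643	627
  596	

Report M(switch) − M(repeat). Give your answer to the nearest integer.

M(repeat) = 3442/6 = 573.667
M(switch) = 3377/5 = 675.400
Difference = 675.400 − 573.667 = 101.733 ms

102 ms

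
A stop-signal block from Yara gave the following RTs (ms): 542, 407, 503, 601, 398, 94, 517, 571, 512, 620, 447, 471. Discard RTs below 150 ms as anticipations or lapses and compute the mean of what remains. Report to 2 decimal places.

Excluded: 94
Retained (n=11): Σ = 5589
Mean = 5589/11 = 508.0909

508.09 ms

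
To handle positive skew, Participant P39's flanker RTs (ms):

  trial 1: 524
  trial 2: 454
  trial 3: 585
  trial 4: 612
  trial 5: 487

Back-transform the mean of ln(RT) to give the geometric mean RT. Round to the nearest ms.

ln(RT): 6.2615, 6.1181, 6.3716, 6.4167, 6.1883
Mean ln(RT) = 31.3562/5 = 6.27124
Geometric mean = exp(6.27124) = 529.13 ms

529 ms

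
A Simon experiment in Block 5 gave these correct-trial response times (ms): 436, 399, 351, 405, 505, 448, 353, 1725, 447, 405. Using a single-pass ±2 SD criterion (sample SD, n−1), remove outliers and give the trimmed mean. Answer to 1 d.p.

n = 10, ΣRT = 5474, M = 547.400
Σ(x−M)² = 1559852.40; s = √(1559852.40/9) = 416.314
Cutoffs: 547.400 ± 2·416.314 → [-285.2, 1380.0]
Outside: 1725 → excluded.
Retained (n=9): Σ = 3749, mean = 3749/9 = 416.556

416.6 ms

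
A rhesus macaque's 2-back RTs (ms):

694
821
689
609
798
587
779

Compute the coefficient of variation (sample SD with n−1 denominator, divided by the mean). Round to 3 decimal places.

0.129

n = 7, Σ = 4977, M = 711.0000
Σ(x−M)² = 50846.000; s = √(50846.000/6) = 92.0561
CV = 92.0561 / 711.0000 = 0.12947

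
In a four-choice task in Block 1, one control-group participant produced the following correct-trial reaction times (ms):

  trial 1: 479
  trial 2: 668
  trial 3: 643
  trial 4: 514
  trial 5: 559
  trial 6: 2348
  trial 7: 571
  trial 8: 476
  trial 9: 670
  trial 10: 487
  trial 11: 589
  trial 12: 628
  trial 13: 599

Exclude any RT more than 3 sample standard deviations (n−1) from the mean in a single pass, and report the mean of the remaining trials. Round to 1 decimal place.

n = 13, ΣRT = 9231, M = 710.077
Σ(x−M)² = 2962966.92; s = √(2962966.92/12) = 496.904
Cutoffs: 710.077 ± 3·496.904 → [-780.6, 2200.8]
Outside: 2348 → excluded.
Retained (n=12): Σ = 6883, mean = 6883/12 = 573.583

573.6 ms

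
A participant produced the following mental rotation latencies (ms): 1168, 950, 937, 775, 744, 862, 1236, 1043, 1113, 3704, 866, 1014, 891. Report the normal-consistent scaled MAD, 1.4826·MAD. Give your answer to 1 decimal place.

Sorted: 744, 775, 862, 866, 891, 937, 950, 1014, 1043, 1113, 1168, 1236, 3704 → median = 950
|x − 950| sorted: 0, 13, 59, 64, 84, 88, 93, 163, 175, 206, 218, 286, 2754 → MAD = 93
Robust SD ≈ 1.4826 × 93 = 137.882

137.9 ms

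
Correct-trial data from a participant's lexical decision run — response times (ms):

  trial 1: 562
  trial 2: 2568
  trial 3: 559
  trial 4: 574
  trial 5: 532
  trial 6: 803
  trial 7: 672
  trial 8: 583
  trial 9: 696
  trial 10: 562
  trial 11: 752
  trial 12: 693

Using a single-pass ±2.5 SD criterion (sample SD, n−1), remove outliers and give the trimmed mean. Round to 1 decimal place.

635.3 ms

n = 12, ΣRT = 9556, M = 796.333
Σ(x−M)² = 3507982.67; s = √(3507982.67/11) = 564.719
Cutoffs: 796.333 ± 2.5·564.719 → [-615.5, 2208.1]
Outside: 2568 → excluded.
Retained (n=11): Σ = 6988, mean = 6988/11 = 635.273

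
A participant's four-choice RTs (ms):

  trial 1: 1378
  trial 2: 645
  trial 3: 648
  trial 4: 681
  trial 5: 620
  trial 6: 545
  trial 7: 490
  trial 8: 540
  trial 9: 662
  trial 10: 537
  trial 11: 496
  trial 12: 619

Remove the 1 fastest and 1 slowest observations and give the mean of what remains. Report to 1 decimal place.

599.3 ms

Sorted: 490, 496, 537, 540, 545, 619, 620, 645, 648, 662, 681, 1378
Drop lowest 1 (490) and highest 1 (1378)
Remaining (n=10): Σ = 5993, mean = 5993/10 = 599.300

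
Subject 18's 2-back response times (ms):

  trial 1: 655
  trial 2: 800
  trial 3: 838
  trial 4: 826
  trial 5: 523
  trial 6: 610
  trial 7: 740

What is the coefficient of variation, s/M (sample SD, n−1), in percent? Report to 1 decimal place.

n = 7, Σ = 4992, M = 713.1429
Σ(x−M)² = 86764.857; s = √(86764.857/6) = 120.2531
CV = 120.2531 / 713.1429 = 0.16862 = 16.862%

16.9%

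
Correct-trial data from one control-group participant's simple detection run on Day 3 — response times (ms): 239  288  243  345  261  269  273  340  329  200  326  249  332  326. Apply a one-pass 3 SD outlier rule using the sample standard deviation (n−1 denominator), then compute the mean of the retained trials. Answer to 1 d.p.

n = 14, ΣRT = 4020, M = 287.143
Σ(x−M)² = 27453.71; s = √(27453.71/13) = 45.955
Cutoffs: 287.143 ± 3·45.955 → [149.3, 425.0]
No RTs fall outside the cutoffs; all 14 retained. Mean = 4020/14 = 287.143

287.1 ms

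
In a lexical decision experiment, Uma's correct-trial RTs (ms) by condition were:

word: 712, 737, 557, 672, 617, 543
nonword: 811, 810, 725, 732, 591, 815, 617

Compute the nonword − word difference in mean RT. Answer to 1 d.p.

89.0 ms

M(word) = 3838/6 = 639.667
M(nonword) = 5101/7 = 728.714
Difference = 728.714 − 639.667 = 89.048 ms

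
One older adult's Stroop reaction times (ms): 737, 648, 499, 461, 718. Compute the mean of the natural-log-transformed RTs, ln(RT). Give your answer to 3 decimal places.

ln(RT): 6.6026, 6.4739, 6.2126, 6.1334, 6.5765
Σ ln(RT) = 31.9990
Mean = 31.9990/5 = 6.39979

6.400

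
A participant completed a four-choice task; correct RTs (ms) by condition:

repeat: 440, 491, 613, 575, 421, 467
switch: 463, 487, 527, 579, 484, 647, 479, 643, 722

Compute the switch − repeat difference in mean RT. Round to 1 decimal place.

57.8 ms

M(repeat) = 3007/6 = 501.167
M(switch) = 5031/9 = 559.000
Difference = 559.000 − 501.167 = 57.833 ms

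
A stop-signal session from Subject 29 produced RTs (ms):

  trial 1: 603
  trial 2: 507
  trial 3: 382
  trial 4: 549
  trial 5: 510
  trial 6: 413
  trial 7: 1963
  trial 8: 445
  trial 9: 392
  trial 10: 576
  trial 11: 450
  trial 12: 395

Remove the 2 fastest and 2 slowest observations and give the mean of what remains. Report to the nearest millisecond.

481 ms

Sorted: 382, 392, 395, 413, 445, 450, 507, 510, 549, 576, 603, 1963
Drop lowest 2 (382, 392) and highest 2 (603, 1963)
Remaining (n=8): Σ = 3845, mean = 3845/8 = 480.625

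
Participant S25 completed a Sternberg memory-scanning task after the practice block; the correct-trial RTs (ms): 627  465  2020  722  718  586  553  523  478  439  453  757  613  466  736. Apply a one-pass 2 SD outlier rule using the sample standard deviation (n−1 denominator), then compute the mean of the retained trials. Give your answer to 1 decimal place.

581.1 ms

n = 15, ΣRT = 10156, M = 677.067
Σ(x−M)² = 2107090.93; s = √(2107090.93/14) = 387.952
Cutoffs: 677.067 ± 2·387.952 → [-98.8, 1453.0]
Outside: 2020 → excluded.
Retained (n=14): Σ = 8136, mean = 8136/14 = 581.143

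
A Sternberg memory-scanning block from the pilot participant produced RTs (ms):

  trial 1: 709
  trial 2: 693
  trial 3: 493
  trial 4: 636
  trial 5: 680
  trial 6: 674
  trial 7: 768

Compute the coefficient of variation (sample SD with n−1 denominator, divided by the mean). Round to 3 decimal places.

n = 7, Σ = 4653, M = 664.7143
Σ(x−M)² = 44059.429; s = √(44059.429/6) = 85.6927
CV = 85.6927 / 664.7143 = 0.12892

0.129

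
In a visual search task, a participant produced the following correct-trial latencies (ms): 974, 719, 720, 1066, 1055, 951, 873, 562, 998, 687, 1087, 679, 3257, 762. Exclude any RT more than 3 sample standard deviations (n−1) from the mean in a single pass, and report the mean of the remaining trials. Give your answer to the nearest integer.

856 ms

n = 14, ΣRT = 14390, M = 1027.857
Σ(x−M)² = 5724203.71; s = √(5724203.71/13) = 663.569
Cutoffs: 1027.857 ± 3·663.569 → [-962.8, 3018.6]
Outside: 3257 → excluded.
Retained (n=13): Σ = 11133, mean = 11133/13 = 856.385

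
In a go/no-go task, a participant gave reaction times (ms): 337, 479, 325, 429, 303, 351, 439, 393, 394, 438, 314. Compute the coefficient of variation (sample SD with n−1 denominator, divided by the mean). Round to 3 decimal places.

n = 11, Σ = 4202, M = 382.0000
Σ(x−M)² = 35368.000; s = √(35368.000/10) = 59.4710
CV = 59.4710 / 382.0000 = 0.15568

0.156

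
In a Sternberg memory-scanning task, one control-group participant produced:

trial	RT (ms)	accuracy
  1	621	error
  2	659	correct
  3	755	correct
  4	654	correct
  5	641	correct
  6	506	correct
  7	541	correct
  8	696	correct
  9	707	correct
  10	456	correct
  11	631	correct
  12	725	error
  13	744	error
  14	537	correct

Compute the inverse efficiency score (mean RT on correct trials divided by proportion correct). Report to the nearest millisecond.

Correct trials (n=11): 659, 755, 654, 641, 506, 541, 696, 707, 456, 631, 537
Mean correct RT = 6783/11 = 616.6364 ms
Proportion correct = 11/14
IES = 616.6364 / (11/14) = 784.810 ms

785 ms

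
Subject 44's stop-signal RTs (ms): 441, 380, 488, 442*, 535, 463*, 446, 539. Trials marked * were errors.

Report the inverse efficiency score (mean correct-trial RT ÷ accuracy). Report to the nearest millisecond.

629 ms

Correct trials (n=6): 441, 380, 488, 535, 446, 539
Mean correct RT = 2829/6 = 471.5000 ms
Proportion correct = 6/8
IES = 471.5000 / (6/8) = 628.667 ms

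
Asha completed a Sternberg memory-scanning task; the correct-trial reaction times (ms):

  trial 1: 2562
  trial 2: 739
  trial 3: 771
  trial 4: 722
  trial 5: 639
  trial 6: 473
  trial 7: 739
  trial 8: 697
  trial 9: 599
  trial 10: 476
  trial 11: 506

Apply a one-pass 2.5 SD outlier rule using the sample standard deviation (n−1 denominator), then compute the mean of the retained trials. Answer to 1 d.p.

636.1 ms

n = 11, ΣRT = 8923, M = 811.182
Σ(x−M)² = 3492907.64; s = √(3492907.64/10) = 591.008
Cutoffs: 811.182 ± 2.5·591.008 → [-666.3, 2288.7]
Outside: 2562 → excluded.
Retained (n=10): Σ = 6361, mean = 6361/10 = 636.100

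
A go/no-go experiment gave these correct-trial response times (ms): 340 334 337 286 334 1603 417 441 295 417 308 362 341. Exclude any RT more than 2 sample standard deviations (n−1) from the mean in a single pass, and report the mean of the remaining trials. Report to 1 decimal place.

351.0 ms

n = 13, ΣRT = 5815, M = 447.308
Σ(x−M)² = 1474064.77; s = √(1474064.77/12) = 350.484
Cutoffs: 447.308 ± 2·350.484 → [-253.7, 1148.3]
Outside: 1603 → excluded.
Retained (n=12): Σ = 4212, mean = 4212/12 = 351.000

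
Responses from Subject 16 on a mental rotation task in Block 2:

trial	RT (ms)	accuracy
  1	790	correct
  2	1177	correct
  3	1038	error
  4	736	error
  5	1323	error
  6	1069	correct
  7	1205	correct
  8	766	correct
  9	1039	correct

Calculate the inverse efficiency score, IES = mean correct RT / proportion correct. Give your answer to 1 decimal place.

1511.5 ms

Correct trials (n=6): 790, 1177, 1069, 1205, 766, 1039
Mean correct RT = 6046/6 = 1007.6667 ms
Proportion correct = 6/9
IES = 1007.6667 / (6/9) = 1511.500 ms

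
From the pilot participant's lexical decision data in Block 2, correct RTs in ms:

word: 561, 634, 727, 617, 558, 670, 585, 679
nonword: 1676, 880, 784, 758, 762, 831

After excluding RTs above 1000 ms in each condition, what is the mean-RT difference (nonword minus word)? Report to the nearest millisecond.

174 ms

nonword: exclude 1676
M(word) = 5031/8 = 628.875
M(nonword) = 4015/5 = 803.000
Difference = 803.000 − 628.875 = 174.125 ms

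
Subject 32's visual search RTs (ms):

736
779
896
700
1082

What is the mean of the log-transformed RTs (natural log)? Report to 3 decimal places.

ln(RT): 6.6012, 6.6580, 6.7979, 6.5511, 6.9866
Σ ln(RT) = 33.5948
Mean = 33.5948/5 = 6.71897

6.719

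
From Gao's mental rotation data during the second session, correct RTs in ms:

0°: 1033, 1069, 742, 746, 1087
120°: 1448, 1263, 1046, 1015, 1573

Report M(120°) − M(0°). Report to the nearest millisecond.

M(0°) = 4677/5 = 935.400
M(120°) = 6345/5 = 1269.000
Difference = 1269.000 − 935.400 = 333.600 ms

334 ms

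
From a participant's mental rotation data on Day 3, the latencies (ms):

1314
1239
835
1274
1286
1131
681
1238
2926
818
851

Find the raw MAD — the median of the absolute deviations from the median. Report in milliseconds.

107 ms

Sorted: 681, 818, 835, 851, 1131, 1238, 1239, 1274, 1286, 1314, 2926 → median = 1238
|x − 1238|: 76, 1, 403, 36, 48, 107, 557, 0, 1688, 420, 387
Sorted deviations: 0, 1, 36, 48, 76, 107, 387, 403, 420, 557, 1688 → MAD = 107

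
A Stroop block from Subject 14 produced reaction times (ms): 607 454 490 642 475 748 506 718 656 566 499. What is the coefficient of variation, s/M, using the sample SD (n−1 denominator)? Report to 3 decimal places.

n = 11, Σ = 6361, M = 578.2727
Σ(x−M)² = 104818.182; s = √(104818.182/10) = 102.3808
CV = 102.3808 / 578.2727 = 0.17705

0.177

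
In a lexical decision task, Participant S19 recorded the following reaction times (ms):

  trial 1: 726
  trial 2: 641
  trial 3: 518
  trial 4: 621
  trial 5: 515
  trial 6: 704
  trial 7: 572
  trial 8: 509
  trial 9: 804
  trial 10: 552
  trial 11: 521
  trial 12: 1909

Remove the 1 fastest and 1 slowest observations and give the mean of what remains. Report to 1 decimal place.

617.4 ms

Sorted: 509, 515, 518, 521, 552, 572, 621, 641, 704, 726, 804, 1909
Drop lowest 1 (509) and highest 1 (1909)
Remaining (n=10): Σ = 6174, mean = 6174/10 = 617.400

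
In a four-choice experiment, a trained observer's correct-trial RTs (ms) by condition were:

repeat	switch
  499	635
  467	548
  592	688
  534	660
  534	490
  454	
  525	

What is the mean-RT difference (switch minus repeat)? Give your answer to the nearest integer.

89 ms

M(repeat) = 3605/7 = 515.000
M(switch) = 3021/5 = 604.200
Difference = 604.200 − 515.000 = 89.200 ms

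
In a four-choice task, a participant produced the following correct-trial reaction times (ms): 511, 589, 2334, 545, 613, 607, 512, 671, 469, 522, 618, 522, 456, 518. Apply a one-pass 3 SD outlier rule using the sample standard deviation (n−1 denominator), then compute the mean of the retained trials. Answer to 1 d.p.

n = 14, ΣRT = 9487, M = 677.643
Σ(x−M)² = 3003541.21; s = √(3003541.21/13) = 480.668
Cutoffs: 677.643 ± 3·480.668 → [-764.4, 2119.6]
Outside: 2334 → excluded.
Retained (n=13): Σ = 7153, mean = 7153/13 = 550.231

550.2 ms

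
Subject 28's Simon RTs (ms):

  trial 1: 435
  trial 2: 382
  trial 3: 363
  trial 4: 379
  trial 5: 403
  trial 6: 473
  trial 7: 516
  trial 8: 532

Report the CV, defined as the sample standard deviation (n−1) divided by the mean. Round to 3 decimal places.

n = 8, Σ = 3483, M = 435.3750
Σ(x−M)² = 29565.875; s = √(29565.875/7) = 64.9900
CV = 64.9900 / 435.3750 = 0.14927

0.149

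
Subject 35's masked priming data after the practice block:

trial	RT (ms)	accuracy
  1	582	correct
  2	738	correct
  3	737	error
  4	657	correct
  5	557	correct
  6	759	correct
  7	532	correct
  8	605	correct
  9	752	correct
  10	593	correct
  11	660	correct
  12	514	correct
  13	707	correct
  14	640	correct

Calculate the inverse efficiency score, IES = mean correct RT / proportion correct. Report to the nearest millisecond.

687 ms

Correct trials (n=13): 582, 738, 657, 557, 759, 532, 605, 752, 593, 660, 514, 707, 640
Mean correct RT = 8296/13 = 638.1538 ms
Proportion correct = 13/14
IES = 638.1538 / (13/14) = 687.243 ms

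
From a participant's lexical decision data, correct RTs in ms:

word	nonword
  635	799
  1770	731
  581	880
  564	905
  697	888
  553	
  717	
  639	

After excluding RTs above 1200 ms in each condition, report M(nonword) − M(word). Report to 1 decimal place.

214.0 ms

word: exclude 1770
M(word) = 4386/7 = 626.571
M(nonword) = 4203/5 = 840.600
Difference = 840.600 − 626.571 = 214.029 ms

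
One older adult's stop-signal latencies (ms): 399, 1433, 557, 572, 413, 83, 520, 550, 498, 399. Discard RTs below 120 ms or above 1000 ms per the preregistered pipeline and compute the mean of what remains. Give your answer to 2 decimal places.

488.50 ms

Excluded: 83, 1433
Retained (n=8): Σ = 3908
Mean = 3908/8 = 488.5000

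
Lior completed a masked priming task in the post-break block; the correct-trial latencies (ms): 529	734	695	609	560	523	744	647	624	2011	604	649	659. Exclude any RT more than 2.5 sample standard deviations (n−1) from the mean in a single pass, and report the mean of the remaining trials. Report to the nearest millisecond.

n = 13, ΣRT = 9588, M = 737.538
Σ(x−M)² = 1814053.23; s = √(1814053.23/12) = 388.807
Cutoffs: 737.538 ± 2.5·388.807 → [-234.5, 1709.6]
Outside: 2011 → excluded.
Retained (n=12): Σ = 7577, mean = 7577/12 = 631.417

631 ms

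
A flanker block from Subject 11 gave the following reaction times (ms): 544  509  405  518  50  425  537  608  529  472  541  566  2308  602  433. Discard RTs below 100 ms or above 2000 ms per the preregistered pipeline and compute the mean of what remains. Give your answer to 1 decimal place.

Excluded: 50, 2308
Retained (n=13): Σ = 6689
Mean = 6689/13 = 514.5385

514.5 ms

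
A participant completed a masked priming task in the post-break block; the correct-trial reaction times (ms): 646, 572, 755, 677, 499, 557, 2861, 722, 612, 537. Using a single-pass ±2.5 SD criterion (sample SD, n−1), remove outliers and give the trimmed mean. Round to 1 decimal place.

619.7 ms

n = 10, ΣRT = 8438, M = 843.800
Σ(x−M)² = 4581637.60; s = √(4581637.60/9) = 713.492
Cutoffs: 843.800 ± 2.5·713.492 → [-939.9, 2627.5]
Outside: 2861 → excluded.
Retained (n=9): Σ = 5577, mean = 5577/9 = 619.667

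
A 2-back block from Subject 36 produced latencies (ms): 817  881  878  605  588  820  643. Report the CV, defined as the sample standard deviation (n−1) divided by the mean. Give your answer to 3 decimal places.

n = 7, Σ = 5232, M = 747.4286
Σ(x−M)² = 101605.714; s = √(101605.714/6) = 130.1318
CV = 130.1318 / 747.4286 = 0.17411

0.174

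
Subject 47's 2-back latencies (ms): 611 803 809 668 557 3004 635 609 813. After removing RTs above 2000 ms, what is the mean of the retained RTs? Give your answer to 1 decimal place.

Excluded: 3004
Retained (n=8): Σ = 5505
Mean = 5505/8 = 688.1250

688.1 ms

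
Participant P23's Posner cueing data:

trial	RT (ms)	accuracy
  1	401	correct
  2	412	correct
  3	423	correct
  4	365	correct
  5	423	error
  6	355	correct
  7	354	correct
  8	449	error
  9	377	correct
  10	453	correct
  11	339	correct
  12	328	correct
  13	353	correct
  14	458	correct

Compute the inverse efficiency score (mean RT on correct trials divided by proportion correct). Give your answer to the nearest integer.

449 ms

Correct trials (n=12): 401, 412, 423, 365, 355, 354, 377, 453, 339, 328, 353, 458
Mean correct RT = 4618/12 = 384.8333 ms
Proportion correct = 12/14
IES = 384.8333 / (12/14) = 448.972 ms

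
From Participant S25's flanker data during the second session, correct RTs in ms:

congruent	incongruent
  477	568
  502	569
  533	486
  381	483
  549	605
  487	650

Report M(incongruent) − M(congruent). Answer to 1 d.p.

M(congruent) = 2929/6 = 488.167
M(incongruent) = 3361/6 = 560.167
Difference = 560.167 − 488.167 = 72.000 ms

72.0 ms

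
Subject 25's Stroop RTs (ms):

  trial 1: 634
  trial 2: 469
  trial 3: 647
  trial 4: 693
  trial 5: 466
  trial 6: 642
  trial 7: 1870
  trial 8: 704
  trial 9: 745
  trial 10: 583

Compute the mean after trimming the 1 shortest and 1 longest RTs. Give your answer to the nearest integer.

640 ms

Sorted: 466, 469, 583, 634, 642, 647, 693, 704, 745, 1870
Drop lowest 1 (466) and highest 1 (1870)
Remaining (n=8): Σ = 5117, mean = 5117/8 = 639.625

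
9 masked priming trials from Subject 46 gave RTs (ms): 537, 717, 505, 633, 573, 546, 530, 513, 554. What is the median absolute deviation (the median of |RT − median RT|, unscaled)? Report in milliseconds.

Sorted: 505, 513, 530, 537, 546, 554, 573, 633, 717 → median = 546
|x − 546|: 9, 171, 41, 87, 27, 0, 16, 33, 8
Sorted deviations: 0, 8, 9, 16, 27, 33, 41, 87, 171 → MAD = 27

27 ms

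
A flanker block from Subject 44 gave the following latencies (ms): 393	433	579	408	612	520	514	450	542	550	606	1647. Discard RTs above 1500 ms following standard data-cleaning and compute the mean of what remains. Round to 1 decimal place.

Excluded: 1647
Retained (n=11): Σ = 5607
Mean = 5607/11 = 509.7273

509.7 ms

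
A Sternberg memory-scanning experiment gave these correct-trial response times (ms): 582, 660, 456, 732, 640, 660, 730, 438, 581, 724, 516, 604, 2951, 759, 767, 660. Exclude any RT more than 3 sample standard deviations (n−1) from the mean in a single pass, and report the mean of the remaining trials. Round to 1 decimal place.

n = 16, ΣRT = 12460, M = 778.750
Σ(x−M)² = 5185983.00; s = √(5185983.00/15) = 587.990
Cutoffs: 778.750 ± 3·587.990 → [-985.2, 2542.7]
Outside: 2951 → excluded.
Retained (n=15): Σ = 9509, mean = 9509/15 = 633.933

633.9 ms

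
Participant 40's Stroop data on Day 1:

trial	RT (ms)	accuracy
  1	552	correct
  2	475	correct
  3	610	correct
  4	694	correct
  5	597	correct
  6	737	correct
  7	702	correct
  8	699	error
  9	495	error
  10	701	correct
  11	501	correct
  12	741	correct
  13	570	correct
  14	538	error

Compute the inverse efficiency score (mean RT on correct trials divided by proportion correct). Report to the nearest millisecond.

796 ms

Correct trials (n=11): 552, 475, 610, 694, 597, 737, 702, 701, 501, 741, 570
Mean correct RT = 6880/11 = 625.4545 ms
Proportion correct = 11/14
IES = 625.4545 / (11/14) = 796.033 ms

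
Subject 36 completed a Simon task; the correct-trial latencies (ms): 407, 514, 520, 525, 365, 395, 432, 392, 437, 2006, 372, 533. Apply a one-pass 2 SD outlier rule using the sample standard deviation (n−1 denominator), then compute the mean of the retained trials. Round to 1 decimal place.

n = 12, ΣRT = 6898, M = 574.833
Σ(x−M)² = 2277685.67; s = √(2277685.67/11) = 455.041
Cutoffs: 574.833 ± 2·455.041 → [-335.2, 1484.9]
Outside: 2006 → excluded.
Retained (n=11): Σ = 4892, mean = 4892/11 = 444.727

444.7 ms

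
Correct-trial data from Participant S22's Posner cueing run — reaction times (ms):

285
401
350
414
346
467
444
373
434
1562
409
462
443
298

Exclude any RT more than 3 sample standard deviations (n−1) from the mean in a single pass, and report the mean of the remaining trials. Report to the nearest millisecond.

394 ms

n = 14, ΣRT = 6688, M = 477.714
Σ(x−M)² = 1309016.86; s = √(1309016.86/13) = 317.323
Cutoffs: 477.714 ± 3·317.323 → [-474.3, 1429.7]
Outside: 1562 → excluded.
Retained (n=13): Σ = 5126, mean = 5126/13 = 394.308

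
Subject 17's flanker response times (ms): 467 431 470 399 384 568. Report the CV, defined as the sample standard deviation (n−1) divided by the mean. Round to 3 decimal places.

n = 6, Σ = 2719, M = 453.1667
Σ(x−M)² = 21870.833; s = √(21870.833/5) = 66.1375
CV = 66.1375 / 453.1667 = 0.14595

0.146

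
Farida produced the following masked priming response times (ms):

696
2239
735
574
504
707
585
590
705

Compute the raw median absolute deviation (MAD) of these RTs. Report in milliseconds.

Sorted: 504, 574, 585, 590, 696, 705, 707, 735, 2239 → median = 696
|x − 696|: 0, 1543, 39, 122, 192, 11, 111, 106, 9
Sorted deviations: 0, 9, 11, 39, 106, 111, 122, 192, 1543 → MAD = 106

106 ms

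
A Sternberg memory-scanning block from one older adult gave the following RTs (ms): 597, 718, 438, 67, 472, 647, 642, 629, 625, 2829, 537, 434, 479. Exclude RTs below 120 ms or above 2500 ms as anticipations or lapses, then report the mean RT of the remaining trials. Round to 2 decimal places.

565.27 ms

Excluded: 67, 2829
Retained (n=11): Σ = 6218
Mean = 6218/11 = 565.2727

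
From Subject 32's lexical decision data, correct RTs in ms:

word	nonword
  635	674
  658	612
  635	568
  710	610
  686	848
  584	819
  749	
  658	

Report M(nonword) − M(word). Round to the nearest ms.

24 ms

M(word) = 5315/8 = 664.375
M(nonword) = 4131/6 = 688.500
Difference = 688.500 − 664.375 = 24.125 ms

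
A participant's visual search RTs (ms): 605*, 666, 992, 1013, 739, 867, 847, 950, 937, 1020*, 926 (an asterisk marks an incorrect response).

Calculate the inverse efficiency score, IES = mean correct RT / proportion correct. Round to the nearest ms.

1078 ms

Correct trials (n=9): 666, 992, 1013, 739, 867, 847, 950, 937, 926
Mean correct RT = 7937/9 = 881.8889 ms
Proportion correct = 9/11
IES = 881.8889 / (9/11) = 1077.864 ms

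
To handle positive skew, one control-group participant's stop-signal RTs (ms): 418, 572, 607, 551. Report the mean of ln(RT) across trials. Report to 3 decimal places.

6.276

ln(RT): 6.0355, 6.3491, 6.4085, 6.3117
Σ ln(RT) = 25.1049
Mean = 25.1049/4 = 6.27622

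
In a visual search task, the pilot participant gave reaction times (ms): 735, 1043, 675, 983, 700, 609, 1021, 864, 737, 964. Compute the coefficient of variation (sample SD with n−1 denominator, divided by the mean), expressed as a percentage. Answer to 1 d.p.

19.3%

n = 10, Σ = 8331, M = 833.1000
Σ(x−M)² = 231714.900; s = √(231714.900/9) = 160.4559
CV = 160.4559 / 833.1000 = 0.19260 = 19.260%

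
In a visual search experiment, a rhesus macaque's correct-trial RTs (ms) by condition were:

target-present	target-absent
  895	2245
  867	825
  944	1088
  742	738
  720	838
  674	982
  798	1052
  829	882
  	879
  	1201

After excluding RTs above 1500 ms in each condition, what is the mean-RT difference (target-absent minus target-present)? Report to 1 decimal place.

134.2 ms

target-absent: exclude 2245
M(target-present) = 6469/8 = 808.625
M(target-absent) = 8485/9 = 942.778
Difference = 942.778 − 808.625 = 134.153 ms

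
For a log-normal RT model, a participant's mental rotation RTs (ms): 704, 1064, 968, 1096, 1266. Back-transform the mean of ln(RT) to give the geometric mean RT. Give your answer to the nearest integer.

ln(RT): 6.5568, 6.9698, 6.8752, 6.9994, 7.1436
Mean ln(RT) = 34.5448/5 = 6.90897
Geometric mean = exp(6.90897) = 1001.21 ms

1001 ms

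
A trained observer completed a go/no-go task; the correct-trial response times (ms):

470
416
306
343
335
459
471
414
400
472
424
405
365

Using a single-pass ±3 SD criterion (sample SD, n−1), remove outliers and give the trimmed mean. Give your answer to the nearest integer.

n = 13, ΣRT = 5280, M = 406.154
Σ(x−M)² = 36701.69; s = √(36701.69/12) = 55.303
Cutoffs: 406.154 ± 3·55.303 → [240.2, 572.1]
No RTs fall outside the cutoffs; all 13 retained. Mean = 5280/13 = 406.154

406 ms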